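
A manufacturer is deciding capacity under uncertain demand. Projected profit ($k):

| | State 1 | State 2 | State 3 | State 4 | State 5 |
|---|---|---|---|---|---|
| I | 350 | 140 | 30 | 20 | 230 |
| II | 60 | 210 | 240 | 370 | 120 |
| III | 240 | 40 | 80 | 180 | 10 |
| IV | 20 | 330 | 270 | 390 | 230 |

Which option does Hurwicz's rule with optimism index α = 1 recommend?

IV

I: 1·350 + 0·20 = 350
II: 1·370 + 0·60 = 370
III: 1·240 + 0·10 = 240
IV: 1·390 + 0·20 = 390
Highest Hurwicz score = 390 → IV.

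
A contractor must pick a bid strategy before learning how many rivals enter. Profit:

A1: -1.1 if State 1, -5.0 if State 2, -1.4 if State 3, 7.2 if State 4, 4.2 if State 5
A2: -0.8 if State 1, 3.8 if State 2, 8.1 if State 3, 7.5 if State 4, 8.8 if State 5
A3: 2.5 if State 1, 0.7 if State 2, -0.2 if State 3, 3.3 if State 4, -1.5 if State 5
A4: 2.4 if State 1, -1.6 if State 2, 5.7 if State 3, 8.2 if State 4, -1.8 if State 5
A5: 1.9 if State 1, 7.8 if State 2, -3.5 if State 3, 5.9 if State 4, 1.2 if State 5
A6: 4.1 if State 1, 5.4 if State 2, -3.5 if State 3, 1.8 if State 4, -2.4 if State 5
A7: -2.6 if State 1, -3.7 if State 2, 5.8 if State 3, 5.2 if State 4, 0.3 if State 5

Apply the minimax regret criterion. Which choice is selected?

Column bests: State 1=4.1, State 2=7.8, State 3=8.1, State 4=8.2, State 5=8.8.
A1 regrets: 5.2, 12.8, 9.5, 1.0, 4.6 → max 12.8
A2 regrets: 4.9, 4.0, 0.0, 0.7, 0.0 → max 4.9
A3 regrets: 1.6, 7.1, 8.3, 4.9, 10.3 → max 10.3
A4 regrets: 1.7, 9.4, 2.4, 0.0, 10.6 → max 10.6
A5 regrets: 2.2, 0.0, 11.6, 2.3, 7.6 → max 11.6
A6 regrets: 0.0, 2.4, 11.6, 6.4, 11.2 → max 11.6
A7 regrets: 6.7, 11.5, 2.3, 3.0, 8.5 → max 11.5
Smallest max regret = 4.9 → A2.

A2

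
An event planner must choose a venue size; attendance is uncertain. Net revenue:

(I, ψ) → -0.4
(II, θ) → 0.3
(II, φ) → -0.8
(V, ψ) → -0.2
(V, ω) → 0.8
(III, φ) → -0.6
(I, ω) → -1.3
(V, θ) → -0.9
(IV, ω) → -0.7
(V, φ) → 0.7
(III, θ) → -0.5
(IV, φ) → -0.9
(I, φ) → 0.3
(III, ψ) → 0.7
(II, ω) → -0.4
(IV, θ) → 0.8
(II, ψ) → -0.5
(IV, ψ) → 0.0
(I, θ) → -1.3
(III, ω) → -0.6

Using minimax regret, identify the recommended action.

III

Column bests: θ=0.8, φ=0.7, ψ=0.7, ω=0.8.
I regrets: 2.1, 0.4, 1.1, 2.1 → max 2.1
II regrets: 0.5, 1.5, 1.2, 1.2 → max 1.5
III regrets: 1.3, 1.3, 0.0, 1.4 → max 1.4
IV regrets: 0.0, 1.6, 0.7, 1.5 → max 1.6
V regrets: 1.7, 0.0, 0.9, 0.0 → max 1.7
Smallest max regret = 1.4 → III.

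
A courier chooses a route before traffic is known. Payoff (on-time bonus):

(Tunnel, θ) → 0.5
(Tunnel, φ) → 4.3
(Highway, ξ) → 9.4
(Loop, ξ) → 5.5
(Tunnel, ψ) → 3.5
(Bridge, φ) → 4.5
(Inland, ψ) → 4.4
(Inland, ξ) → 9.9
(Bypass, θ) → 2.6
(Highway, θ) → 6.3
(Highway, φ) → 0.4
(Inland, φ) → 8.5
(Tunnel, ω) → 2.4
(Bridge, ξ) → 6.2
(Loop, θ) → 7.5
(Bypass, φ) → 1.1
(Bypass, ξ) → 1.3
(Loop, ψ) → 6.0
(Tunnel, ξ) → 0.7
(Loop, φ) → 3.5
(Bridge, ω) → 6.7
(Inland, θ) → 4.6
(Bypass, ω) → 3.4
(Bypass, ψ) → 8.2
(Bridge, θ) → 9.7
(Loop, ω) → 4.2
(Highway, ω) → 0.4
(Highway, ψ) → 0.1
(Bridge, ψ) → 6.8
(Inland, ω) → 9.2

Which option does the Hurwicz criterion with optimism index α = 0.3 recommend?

Bridge

Tunnel: 0.3·4.3 + 0.7·0.5 = 1.64
Loop: 0.3·7.5 + 0.7·3.5 = 4.7
Bridge: 0.3·9.7 + 0.7·4.5 = 6.06
Highway: 0.3·9.4 + 0.7·0.1 = 2.89
Bypass: 0.3·8.2 + 0.7·1.1 = 3.23
Inland: 0.3·9.9 + 0.7·4.4 = 6.05
Highest Hurwicz score = 6.06 → Bridge.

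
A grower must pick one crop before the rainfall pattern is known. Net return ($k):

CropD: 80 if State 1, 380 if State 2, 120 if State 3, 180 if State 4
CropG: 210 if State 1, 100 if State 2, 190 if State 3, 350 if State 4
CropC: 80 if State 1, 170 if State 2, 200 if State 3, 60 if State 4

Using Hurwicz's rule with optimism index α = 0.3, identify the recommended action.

CropG

CropD: 0.3·380 + 0.7·80 = 170
CropG: 0.3·350 + 0.7·100 = 175
CropC: 0.3·200 + 0.7·60 = 102
Highest Hurwicz score = 175 → CropG.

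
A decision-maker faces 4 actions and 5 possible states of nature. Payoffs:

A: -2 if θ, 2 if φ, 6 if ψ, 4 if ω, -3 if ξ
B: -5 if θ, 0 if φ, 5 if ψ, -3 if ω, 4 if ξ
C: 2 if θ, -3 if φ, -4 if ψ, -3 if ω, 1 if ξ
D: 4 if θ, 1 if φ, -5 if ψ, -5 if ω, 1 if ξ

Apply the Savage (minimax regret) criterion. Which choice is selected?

Column bests: θ=4, φ=2, ψ=6, ω=4, ξ=4.
A regrets: 6, 0, 0, 0, 7 → max 7
B regrets: 9, 2, 1, 7, 0 → max 9
C regrets: 2, 5, 10, 7, 3 → max 10
D regrets: 0, 1, 11, 9, 3 → max 11
Smallest max regret = 7 → A.

A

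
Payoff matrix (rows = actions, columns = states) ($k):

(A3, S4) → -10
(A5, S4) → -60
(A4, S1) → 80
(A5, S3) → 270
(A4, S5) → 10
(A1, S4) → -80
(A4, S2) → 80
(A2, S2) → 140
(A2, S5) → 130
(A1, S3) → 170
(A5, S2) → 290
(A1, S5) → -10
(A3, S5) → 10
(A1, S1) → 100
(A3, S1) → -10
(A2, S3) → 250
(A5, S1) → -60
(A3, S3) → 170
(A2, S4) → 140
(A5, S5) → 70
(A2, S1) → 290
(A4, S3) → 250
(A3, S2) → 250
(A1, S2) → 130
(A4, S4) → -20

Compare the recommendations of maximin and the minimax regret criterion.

Row minima: A1=-80, A2=130, A3=-10, A4=-20, A5=-60
Best worst-case = 130 → A2.
Column bests: S1=290, S2=290, S3=270, S4=140, S5=130.
A1 regrets: 190, 160, 100, 220, 140 → max 220
A2 regrets: 0, 150, 20, 0, 0 → max 150
A3 regrets: 300, 40, 100, 150, 120 → max 300
A4 regrets: 210, 210, 20, 160, 120 → max 210
A5 regrets: 350, 0, 0, 200, 60 → max 350
Smallest max regret = 150 → A2.

maximin → A2; minimax regret → A2 (agree)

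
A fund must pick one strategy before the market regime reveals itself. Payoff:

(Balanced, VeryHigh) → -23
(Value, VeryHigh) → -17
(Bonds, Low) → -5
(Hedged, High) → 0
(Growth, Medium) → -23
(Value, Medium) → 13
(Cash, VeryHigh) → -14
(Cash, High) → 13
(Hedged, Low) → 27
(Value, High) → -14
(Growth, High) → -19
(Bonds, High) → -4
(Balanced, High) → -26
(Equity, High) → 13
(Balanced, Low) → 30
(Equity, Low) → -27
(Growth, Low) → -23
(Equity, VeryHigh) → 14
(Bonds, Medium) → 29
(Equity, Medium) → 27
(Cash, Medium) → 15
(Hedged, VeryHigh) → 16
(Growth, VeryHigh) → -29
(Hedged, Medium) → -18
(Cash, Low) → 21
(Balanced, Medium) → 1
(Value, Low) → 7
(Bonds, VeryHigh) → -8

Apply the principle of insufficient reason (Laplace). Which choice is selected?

Row averages: Balanced=-4.5, Cash=8.75, Growth=-23.5, Value=-2.75, Hedged=6.25, Bonds=3, Equity=6.75
Highest average = 8.75 → Cash.

Cash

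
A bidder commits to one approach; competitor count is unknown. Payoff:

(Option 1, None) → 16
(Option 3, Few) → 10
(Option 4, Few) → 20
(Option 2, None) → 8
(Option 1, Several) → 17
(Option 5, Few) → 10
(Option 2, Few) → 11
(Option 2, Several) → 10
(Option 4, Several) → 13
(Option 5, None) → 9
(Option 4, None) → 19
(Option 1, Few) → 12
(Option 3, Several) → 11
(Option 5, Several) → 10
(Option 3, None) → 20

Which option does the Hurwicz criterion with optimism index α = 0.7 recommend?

Option 1: 0.7·17 + 0.3·12 = 15.5
Option 2: 0.7·11 + 0.3·8 = 10.1
Option 3: 0.7·20 + 0.3·10 = 17
Option 4: 0.7·20 + 0.3·13 = 17.9
Option 5: 0.7·10 + 0.3·9 = 9.7
Highest Hurwicz score = 17.9 → Option 4.

Option 4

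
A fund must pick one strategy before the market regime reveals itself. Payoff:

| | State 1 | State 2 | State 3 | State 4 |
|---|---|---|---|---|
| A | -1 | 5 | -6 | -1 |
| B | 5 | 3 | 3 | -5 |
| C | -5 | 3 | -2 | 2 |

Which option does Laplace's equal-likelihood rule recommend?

B

Row averages: A=-0.75, B=1.5, C=-0.5
Highest average = 1.5 → B.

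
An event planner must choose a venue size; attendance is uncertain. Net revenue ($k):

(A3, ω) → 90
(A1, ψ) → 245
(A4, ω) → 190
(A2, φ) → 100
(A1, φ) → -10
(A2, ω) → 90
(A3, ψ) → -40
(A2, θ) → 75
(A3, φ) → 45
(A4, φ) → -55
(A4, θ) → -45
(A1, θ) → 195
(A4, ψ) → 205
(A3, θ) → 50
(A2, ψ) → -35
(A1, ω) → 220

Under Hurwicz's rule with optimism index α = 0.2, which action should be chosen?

A1

A1: 0.2·245 + 0.8·(-10) = 41
A2: 0.2·100 + 0.8·(-35) = -8
A3: 0.2·90 + 0.8·(-40) = -14
A4: 0.2·205 + 0.8·(-55) = -3
Highest Hurwicz score = 41 → A1.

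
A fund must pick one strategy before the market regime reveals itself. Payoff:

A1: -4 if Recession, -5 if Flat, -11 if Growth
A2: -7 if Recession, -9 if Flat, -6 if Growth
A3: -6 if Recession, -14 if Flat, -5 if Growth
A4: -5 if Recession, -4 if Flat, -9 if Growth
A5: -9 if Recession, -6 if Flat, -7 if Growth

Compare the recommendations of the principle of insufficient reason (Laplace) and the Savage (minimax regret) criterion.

laplace → A4; minimax regret → A4 (agree)

Row averages: A1=-20/3, A2=-22/3, A3=-25/3, A4=-6, A5=-22/3
Highest average = -6 → A4.
Column bests: Recession=-4, Flat=-4, Growth=-5.
A1 regrets: 0, 1, 6 → max 6
A2 regrets: 3, 5, 1 → max 5
A3 regrets: 2, 10, 0 → max 10
A4 regrets: 1, 0, 4 → max 4
A5 regrets: 5, 2, 2 → max 5
Smallest max regret = 4 → A4.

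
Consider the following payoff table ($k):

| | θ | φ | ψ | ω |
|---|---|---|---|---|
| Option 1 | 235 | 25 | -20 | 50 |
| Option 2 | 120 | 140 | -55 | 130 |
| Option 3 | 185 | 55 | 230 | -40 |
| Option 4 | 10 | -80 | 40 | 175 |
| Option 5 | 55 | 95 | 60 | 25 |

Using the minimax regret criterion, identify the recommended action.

Option 5

Column bests: θ=235, φ=140, ψ=230, ω=175.
Option 1 regrets: 0, 115, 250, 125 → max 250
Option 2 regrets: 115, 0, 285, 45 → max 285
Option 3 regrets: 50, 85, 0, 215 → max 215
Option 4 regrets: 225, 220, 190, 0 → max 225
Option 5 regrets: 180, 45, 170, 150 → max 180
Smallest max regret = 180 → Option 5.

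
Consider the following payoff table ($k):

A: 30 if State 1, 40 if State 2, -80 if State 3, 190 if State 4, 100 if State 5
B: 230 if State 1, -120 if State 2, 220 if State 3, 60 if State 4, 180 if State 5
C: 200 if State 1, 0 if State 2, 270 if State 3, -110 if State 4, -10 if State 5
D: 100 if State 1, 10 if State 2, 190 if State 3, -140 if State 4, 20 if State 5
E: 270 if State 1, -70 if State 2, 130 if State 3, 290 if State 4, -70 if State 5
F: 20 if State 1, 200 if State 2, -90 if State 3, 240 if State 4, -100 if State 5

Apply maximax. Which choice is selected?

Row maxima: A=190, B=230, C=270, D=190, E=290, F=240
Best best-case = 290 → E.

E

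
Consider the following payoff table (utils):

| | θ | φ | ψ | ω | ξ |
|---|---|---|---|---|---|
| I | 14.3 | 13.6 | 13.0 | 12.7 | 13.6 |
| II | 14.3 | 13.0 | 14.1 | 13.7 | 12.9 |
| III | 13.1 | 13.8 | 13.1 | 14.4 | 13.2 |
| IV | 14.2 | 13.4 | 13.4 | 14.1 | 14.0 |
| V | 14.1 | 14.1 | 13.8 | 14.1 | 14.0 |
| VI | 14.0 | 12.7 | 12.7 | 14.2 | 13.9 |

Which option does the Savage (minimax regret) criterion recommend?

V

Column bests: θ=14.3, φ=14.1, ψ=14.1, ω=14.4, ξ=14.0.
I regrets: 0.0, 0.5, 1.1, 1.7, 0.4 → max 1.7
II regrets: 0.0, 1.1, 0.0, 0.7, 1.1 → max 1.1
III regrets: 1.2, 0.3, 1.0, 0.0, 0.8 → max 1.2
IV regrets: 0.1, 0.7, 0.7, 0.3, 0.0 → max 0.7
V regrets: 0.2, 0.0, 0.3, 0.3, 0.0 → max 0.3
VI regrets: 0.3, 1.4, 1.4, 0.2, 0.1 → max 1.4
Smallest max regret = 0.3 → V.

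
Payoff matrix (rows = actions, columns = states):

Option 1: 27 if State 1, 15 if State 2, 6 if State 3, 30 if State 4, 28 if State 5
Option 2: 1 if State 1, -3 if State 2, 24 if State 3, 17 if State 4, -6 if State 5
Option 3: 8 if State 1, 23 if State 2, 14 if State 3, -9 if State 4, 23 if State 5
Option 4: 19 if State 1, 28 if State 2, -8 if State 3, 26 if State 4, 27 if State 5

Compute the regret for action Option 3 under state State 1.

Best payoff under State 1 is 27.
Regret = 27 − 8 = 19.

19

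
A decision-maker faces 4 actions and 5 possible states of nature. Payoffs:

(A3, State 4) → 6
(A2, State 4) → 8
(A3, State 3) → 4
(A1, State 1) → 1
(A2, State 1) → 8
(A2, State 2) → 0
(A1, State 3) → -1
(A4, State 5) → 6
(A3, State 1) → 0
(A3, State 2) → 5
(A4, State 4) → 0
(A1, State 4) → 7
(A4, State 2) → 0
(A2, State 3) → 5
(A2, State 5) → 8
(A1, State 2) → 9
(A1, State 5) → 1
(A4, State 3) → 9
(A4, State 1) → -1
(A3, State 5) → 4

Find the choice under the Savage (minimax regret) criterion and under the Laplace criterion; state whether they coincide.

minimax regret → A3; laplace → A2 (disagree)

Column bests: State 1=8, State 2=9, State 3=9, State 4=8, State 5=8.
A1 regrets: 7, 0, 10, 1, 7 → max 10
A2 regrets: 0, 9, 4, 0, 0 → max 9
A3 regrets: 8, 4, 5, 2, 4 → max 8
A4 regrets: 9, 9, 0, 8, 2 → max 9
Smallest max regret = 8 → A3.
Row averages: A1=3.4, A2=5.8, A3=3.8, A4=2.8
Highest average = 5.8 → A2.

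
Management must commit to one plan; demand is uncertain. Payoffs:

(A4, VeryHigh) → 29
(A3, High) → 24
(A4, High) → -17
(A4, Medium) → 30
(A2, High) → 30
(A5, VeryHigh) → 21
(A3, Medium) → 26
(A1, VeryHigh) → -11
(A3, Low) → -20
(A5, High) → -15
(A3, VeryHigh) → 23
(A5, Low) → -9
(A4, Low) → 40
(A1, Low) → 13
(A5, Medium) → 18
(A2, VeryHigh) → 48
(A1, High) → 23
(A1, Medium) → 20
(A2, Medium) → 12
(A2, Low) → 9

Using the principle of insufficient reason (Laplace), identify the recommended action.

Row averages: A1=11.25, A2=24.75, A3=13.25, A4=20.5, A5=3.75
Highest average = 24.75 → A2.

A2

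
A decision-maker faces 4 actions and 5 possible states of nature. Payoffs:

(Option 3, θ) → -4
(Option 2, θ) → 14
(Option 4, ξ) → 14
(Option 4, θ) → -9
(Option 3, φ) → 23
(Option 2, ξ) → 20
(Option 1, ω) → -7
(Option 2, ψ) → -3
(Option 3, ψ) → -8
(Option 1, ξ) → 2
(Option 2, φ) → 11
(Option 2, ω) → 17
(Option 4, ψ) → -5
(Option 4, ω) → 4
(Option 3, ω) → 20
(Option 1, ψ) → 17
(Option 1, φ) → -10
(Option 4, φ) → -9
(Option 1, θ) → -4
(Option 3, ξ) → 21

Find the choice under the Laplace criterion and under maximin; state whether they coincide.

laplace → Option 2; maximin → Option 2 (agree)

Row averages: Option 1=-0.4, Option 2=11.8, Option 3=10.4, Option 4=-1
Highest average = 11.8 → Option 2.
Row minima: Option 1=-10, Option 2=-3, Option 3=-8, Option 4=-9
Best worst-case = -3 → Option 2.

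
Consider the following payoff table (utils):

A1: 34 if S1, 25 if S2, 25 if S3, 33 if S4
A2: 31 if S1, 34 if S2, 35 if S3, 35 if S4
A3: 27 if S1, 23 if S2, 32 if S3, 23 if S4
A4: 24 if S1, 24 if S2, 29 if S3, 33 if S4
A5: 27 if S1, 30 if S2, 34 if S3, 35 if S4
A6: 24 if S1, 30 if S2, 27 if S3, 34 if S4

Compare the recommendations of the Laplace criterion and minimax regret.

laplace → A2; minimax regret → A2 (agree)

Row averages: A1=29.25, A2=33.75, A3=26.25, A4=27.5, A5=31.5, A6=28.75
Highest average = 33.75 → A2.
Column bests: S1=34, S2=34, S3=35, S4=35.
A1 regrets: 0, 9, 10, 2 → max 10
A2 regrets: 3, 0, 0, 0 → max 3
A3 regrets: 7, 11, 3, 12 → max 12
A4 regrets: 10, 10, 6, 2 → max 10
A5 regrets: 7, 4, 1, 0 → max 7
A6 regrets: 10, 4, 8, 1 → max 10
Smallest max regret = 3 → A2.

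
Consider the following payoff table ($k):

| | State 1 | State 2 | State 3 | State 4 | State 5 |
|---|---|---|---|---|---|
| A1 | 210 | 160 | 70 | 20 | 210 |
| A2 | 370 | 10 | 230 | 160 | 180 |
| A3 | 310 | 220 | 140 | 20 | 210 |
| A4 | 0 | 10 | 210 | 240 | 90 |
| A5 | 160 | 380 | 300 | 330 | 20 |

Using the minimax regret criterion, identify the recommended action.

A5

Column bests: State 1=370, State 2=380, State 3=300, State 4=330, State 5=210.
A1 regrets: 160, 220, 230, 310, 0 → max 310
A2 regrets: 0, 370, 70, 170, 30 → max 370
A3 regrets: 60, 160, 160, 310, 0 → max 310
A4 regrets: 370, 370, 90, 90, 120 → max 370
A5 regrets: 210, 0, 0, 0, 190 → max 210
Smallest max regret = 210 → A5.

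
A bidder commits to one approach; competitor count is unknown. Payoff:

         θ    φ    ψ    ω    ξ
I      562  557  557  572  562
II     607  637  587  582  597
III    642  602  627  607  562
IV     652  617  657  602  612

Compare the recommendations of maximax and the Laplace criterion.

maximax → IV; laplace → IV (agree)

Row maxima: I=572, II=637, III=642, IV=657
Best best-case = 657 → IV.
Row averages: I=562, II=602, III=608, IV=628
Highest average = 628 → IV.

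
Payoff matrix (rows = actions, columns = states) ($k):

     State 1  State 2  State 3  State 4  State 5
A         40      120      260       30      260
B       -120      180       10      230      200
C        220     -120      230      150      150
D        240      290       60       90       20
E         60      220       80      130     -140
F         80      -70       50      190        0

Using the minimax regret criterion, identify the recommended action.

Column bests: State 1=240, State 2=290, State 3=260, State 4=230, State 5=260.
A regrets: 200, 170, 0, 200, 0 → max 200
B regrets: 360, 110, 250, 0, 60 → max 360
C regrets: 20, 410, 30, 80, 110 → max 410
D regrets: 0, 0, 200, 140, 240 → max 240
E regrets: 180, 70, 180, 100, 400 → max 400
F regrets: 160, 360, 210, 40, 260 → max 360
Smallest max regret = 200 → A.

A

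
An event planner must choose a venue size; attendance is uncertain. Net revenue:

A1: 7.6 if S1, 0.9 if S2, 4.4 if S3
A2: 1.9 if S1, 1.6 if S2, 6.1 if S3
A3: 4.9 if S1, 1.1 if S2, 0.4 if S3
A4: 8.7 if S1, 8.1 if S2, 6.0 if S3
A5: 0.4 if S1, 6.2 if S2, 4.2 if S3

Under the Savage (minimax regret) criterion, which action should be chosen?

Column bests: S1=8.7, S2=8.1, S3=6.1.
A1 regrets: 1.1, 7.2, 1.7 → max 7.2
A2 regrets: 6.8, 6.5, 0.0 → max 6.8
A3 regrets: 3.8, 7.0, 5.7 → max 7.0
A4 regrets: 0.0, 0.0, 0.1 → max 0.1
A5 regrets: 8.3, 1.9, 1.9 → max 8.3
Smallest max regret = 0.1 → A4.

A4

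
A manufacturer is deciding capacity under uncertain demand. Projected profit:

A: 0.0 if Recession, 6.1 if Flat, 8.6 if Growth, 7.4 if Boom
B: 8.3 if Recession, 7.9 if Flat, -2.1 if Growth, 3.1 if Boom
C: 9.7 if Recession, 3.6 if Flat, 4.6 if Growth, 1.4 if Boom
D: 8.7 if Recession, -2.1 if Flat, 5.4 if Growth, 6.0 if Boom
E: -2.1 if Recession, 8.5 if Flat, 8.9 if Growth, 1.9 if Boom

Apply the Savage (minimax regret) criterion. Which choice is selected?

Column bests: Recession=9.7, Flat=8.5, Growth=8.9, Boom=7.4.
A regrets: 9.7, 2.4, 0.3, 0.0 → max 9.7
B regrets: 1.4, 0.6, 11.0, 4.3 → max 11.0
C regrets: 0.0, 4.9, 4.3, 6.0 → max 6.0
D regrets: 1.0, 10.6, 3.5, 1.4 → max 10.6
E regrets: 11.8, 0.0, 0.0, 5.5 → max 11.8
Smallest max regret = 6.0 → C.

C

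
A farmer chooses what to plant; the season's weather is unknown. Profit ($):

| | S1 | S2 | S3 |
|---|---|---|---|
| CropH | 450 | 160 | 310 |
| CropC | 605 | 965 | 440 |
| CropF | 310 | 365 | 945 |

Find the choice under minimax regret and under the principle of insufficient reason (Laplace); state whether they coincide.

minimax regret → CropC; laplace → CropC (agree)

Column bests: S1=605, S2=965, S3=945.
CropH regrets: 155, 805, 635 → max 805
CropC regrets: 0, 0, 505 → max 505
CropF regrets: 295, 600, 0 → max 600
Smallest max regret = 505 → CropC.
Row averages: CropH=920/3, CropC=670, CropF=540
Highest average = 670 → CropC.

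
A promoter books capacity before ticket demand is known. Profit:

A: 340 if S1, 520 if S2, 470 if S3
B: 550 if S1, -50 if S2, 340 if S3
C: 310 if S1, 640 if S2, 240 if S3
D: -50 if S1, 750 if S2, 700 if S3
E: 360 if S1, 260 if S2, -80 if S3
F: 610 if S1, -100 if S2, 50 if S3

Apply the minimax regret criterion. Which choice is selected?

A

Column bests: S1=610, S2=750, S3=700.
A regrets: 270, 230, 230 → max 270
B regrets: 60, 800, 360 → max 800
C regrets: 300, 110, 460 → max 460
D regrets: 660, 0, 0 → max 660
E regrets: 250, 490, 780 → max 780
F regrets: 0, 850, 650 → max 850
Smallest max regret = 270 → A.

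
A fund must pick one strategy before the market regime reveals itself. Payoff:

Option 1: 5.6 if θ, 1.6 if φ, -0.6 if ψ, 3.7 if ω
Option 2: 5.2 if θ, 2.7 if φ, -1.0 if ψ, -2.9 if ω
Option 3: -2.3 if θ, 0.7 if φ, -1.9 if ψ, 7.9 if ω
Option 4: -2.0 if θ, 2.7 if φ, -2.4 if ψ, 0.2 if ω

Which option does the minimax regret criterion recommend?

Column bests: θ=5.6, φ=2.7, ψ=-0.6, ω=7.9.
Option 1 regrets: 0.0, 1.1, 0.0, 4.2 → max 4.2
Option 2 regrets: 0.4, 0.0, 0.4, 10.8 → max 10.8
Option 3 regrets: 7.9, 2.0, 1.3, 0.0 → max 7.9
Option 4 regrets: 7.6, 0.0, 1.8, 7.7 → max 7.7
Smallest max regret = 4.2 → Option 1.

Option 1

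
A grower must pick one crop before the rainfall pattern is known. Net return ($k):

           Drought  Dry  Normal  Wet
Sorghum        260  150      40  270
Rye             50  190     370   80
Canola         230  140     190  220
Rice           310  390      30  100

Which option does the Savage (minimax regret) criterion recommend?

Column bests: Drought=310, Dry=390, Normal=370, Wet=270.
Sorghum regrets: 50, 240, 330, 0 → max 330
Rye regrets: 260, 200, 0, 190 → max 260
Canola regrets: 80, 250, 180, 50 → max 250
Rice regrets: 0, 0, 340, 170 → max 340
Smallest max regret = 250 → Canola.

Canola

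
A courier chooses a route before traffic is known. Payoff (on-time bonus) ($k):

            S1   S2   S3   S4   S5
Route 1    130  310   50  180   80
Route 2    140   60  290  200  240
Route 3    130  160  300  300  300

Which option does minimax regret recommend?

Route 3

Column bests: S1=140, S2=310, S3=300, S4=300, S5=300.
Route 1 regrets: 10, 0, 250, 120, 220 → max 250
Route 2 regrets: 0, 250, 10, 100, 60 → max 250
Route 3 regrets: 10, 150, 0, 0, 0 → max 150
Smallest max regret = 150 → Route 3.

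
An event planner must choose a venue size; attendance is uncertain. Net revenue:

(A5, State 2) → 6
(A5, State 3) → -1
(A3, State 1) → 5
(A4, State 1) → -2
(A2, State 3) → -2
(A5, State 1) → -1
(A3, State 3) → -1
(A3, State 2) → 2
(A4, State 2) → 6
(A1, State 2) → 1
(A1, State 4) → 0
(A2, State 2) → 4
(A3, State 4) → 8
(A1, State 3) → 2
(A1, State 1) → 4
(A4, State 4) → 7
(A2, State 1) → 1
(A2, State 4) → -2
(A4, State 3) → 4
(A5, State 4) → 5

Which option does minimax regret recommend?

A3

Column bests: State 1=5, State 2=6, State 3=4, State 4=8.
A1 regrets: 1, 5, 2, 8 → max 8
A2 regrets: 4, 2, 6, 10 → max 10
A3 regrets: 0, 4, 5, 0 → max 5
A4 regrets: 7, 0, 0, 1 → max 7
A5 regrets: 6, 0, 5, 3 → max 6
Smallest max regret = 5 → A3.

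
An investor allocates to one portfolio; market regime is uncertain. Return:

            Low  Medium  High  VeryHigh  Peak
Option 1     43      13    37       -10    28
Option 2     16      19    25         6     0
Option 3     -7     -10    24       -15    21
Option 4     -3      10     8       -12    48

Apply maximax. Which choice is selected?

Row maxima: Option 1=43, Option 2=25, Option 3=24, Option 4=48
Best best-case = 48 → Option 4.

Option 4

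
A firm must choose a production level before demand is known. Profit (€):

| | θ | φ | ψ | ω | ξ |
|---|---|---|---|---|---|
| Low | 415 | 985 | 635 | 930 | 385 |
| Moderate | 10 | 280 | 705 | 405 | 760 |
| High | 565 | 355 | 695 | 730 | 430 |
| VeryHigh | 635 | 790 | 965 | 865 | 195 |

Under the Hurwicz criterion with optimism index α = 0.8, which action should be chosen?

Low

Low: 0.8·985 + 0.2·385 = 865
Moderate: 0.8·760 + 0.2·10 = 610
High: 0.8·730 + 0.2·355 = 655
VeryHigh: 0.8·965 + 0.2·195 = 811
Highest Hurwicz score = 865 → Low.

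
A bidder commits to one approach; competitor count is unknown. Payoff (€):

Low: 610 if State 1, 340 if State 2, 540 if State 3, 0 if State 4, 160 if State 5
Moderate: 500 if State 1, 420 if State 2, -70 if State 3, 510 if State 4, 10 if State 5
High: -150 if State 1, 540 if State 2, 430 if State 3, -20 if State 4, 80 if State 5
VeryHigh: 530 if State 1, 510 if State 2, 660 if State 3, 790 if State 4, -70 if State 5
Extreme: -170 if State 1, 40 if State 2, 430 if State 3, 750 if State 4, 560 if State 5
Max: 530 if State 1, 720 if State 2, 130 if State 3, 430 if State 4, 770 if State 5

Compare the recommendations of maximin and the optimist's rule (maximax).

Row minima: Low=0, Moderate=-70, High=-150, VeryHigh=-70, Extreme=-170, Max=130
Best worst-case = 130 → Max.
Row maxima: Low=610, Moderate=510, High=540, VeryHigh=790, Extreme=750, Max=770
Best best-case = 790 → VeryHigh.

maximin → Max; maximax → VeryHigh (disagree)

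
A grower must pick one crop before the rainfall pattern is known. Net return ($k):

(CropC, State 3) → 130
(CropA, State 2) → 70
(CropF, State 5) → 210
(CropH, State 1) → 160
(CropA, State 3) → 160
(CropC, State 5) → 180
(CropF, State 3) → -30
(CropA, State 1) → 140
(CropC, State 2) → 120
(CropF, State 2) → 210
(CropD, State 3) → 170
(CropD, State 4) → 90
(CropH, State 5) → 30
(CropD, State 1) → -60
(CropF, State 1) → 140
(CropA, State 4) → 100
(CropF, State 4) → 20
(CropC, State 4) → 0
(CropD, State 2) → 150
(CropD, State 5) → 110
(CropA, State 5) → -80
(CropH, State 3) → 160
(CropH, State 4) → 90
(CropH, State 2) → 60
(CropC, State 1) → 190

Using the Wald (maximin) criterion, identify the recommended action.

Row minima: CropD=-60, CropF=-30, CropC=0, CropA=-80, CropH=30
Best worst-case = 30 → CropH.

CropH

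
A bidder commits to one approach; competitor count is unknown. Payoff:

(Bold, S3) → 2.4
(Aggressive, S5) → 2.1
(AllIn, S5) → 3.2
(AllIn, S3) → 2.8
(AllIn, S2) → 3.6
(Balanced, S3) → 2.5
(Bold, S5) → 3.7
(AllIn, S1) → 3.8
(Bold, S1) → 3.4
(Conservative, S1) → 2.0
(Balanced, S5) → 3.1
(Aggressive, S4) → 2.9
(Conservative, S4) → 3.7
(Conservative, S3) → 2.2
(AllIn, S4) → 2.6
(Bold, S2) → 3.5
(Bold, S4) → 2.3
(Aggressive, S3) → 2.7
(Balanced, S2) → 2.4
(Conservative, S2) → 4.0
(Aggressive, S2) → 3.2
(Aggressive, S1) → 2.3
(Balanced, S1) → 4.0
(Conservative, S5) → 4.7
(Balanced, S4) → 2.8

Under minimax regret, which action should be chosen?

Column bests: S1=4.0, S2=4.0, S3=2.8, S4=3.7, S5=4.7.
Conservative regrets: 2.0, 0.0, 0.6, 0.0, 0.0 → max 2.0
Balanced regrets: 0.0, 1.6, 0.3, 0.9, 1.6 → max 1.6
Aggressive regrets: 1.7, 0.8, 0.1, 0.8, 2.6 → max 2.6
Bold regrets: 0.6, 0.5, 0.4, 1.4, 1.0 → max 1.4
AllIn regrets: 0.2, 0.4, 0.0, 1.1, 1.5 → max 1.5
Smallest max regret = 1.4 → Bold.

Bold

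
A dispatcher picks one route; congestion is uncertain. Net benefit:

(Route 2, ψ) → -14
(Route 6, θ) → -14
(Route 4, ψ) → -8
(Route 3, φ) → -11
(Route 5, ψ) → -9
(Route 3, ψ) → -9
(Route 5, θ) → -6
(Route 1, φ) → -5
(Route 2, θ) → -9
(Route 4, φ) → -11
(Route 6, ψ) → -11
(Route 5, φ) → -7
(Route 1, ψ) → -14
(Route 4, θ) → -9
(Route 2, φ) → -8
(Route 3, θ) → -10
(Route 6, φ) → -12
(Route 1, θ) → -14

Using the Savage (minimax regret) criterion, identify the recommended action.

Route 5

Column bests: θ=-6, φ=-5, ψ=-8.
Route 1 regrets: 8, 0, 6 → max 8
Route 2 regrets: 3, 3, 6 → max 6
Route 3 regrets: 4, 6, 1 → max 6
Route 4 regrets: 3, 6, 0 → max 6
Route 5 regrets: 0, 2, 1 → max 2
Route 6 regrets: 8, 7, 3 → max 8
Smallest max regret = 2 → Route 5.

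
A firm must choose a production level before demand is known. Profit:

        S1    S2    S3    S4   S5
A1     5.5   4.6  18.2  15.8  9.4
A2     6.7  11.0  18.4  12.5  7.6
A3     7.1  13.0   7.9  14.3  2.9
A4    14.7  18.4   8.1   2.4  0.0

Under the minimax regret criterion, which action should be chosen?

A2

Column bests: S1=14.7, S2=18.4, S3=18.4, S4=15.8, S5=9.4.
A1 regrets: 9.2, 13.8, 0.2, 0.0, 0.0 → max 13.8
A2 regrets: 8.0, 7.4, 0.0, 3.3, 1.8 → max 8.0
A3 regrets: 7.6, 5.4, 10.5, 1.5, 6.5 → max 10.5
A4 regrets: 0.0, 0.0, 10.3, 13.4, 9.4 → max 13.4
Smallest max regret = 8.0 → A2.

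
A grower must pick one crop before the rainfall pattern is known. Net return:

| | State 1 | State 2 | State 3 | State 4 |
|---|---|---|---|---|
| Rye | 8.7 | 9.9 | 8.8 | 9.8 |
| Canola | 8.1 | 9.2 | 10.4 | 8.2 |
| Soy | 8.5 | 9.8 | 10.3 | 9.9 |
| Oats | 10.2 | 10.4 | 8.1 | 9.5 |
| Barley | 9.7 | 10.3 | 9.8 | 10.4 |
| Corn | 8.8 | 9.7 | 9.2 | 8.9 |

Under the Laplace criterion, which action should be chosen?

Row averages: Rye=9.3, Canola=8.975, Soy=9.625, Oats=9.55, Barley=10.05, Corn=9.15
Highest average = 10.05 → Barley.

Barley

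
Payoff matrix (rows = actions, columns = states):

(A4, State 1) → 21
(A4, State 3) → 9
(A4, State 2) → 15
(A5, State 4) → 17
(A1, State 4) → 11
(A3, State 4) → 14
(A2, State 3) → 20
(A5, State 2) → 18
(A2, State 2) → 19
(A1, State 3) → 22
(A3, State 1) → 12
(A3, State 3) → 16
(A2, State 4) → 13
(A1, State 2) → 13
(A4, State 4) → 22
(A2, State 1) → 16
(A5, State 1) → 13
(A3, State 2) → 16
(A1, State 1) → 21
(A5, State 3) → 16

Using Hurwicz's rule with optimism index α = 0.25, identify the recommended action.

A1: 0.25·22 + 0.75·11 = 13.75
A2: 0.25·20 + 0.75·13 = 14.75
A3: 0.25·16 + 0.75·12 = 13
A4: 0.25·22 + 0.75·9 = 12.25
A5: 0.25·18 + 0.75·13 = 14.25
Highest Hurwicz score = 14.75 → A2.

A2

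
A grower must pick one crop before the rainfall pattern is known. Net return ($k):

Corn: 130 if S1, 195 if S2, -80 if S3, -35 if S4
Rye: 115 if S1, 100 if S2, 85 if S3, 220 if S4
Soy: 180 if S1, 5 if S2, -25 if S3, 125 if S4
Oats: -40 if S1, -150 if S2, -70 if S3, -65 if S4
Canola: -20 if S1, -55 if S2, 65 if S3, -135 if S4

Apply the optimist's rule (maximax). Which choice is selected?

Row maxima: Corn=195, Rye=220, Soy=180, Oats=-40, Canola=65
Best best-case = 220 → Rye.

Rye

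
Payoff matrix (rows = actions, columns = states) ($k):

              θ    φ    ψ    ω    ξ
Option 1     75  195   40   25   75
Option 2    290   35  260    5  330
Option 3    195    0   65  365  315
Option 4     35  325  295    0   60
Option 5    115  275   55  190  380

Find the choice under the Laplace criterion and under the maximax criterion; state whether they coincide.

laplace → Option 5; maximax → Option 5 (agree)

Row averages: Option 1=82, Option 2=184, Option 3=188, Option 4=143, Option 5=203
Highest average = 203 → Option 5.
Row maxima: Option 1=195, Option 2=330, Option 3=365, Option 4=325, Option 5=380
Best best-case = 380 → Option 5.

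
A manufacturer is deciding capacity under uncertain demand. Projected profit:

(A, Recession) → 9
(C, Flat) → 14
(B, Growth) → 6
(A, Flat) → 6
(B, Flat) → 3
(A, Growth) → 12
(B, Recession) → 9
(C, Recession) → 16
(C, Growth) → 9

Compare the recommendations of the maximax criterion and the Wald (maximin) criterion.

maximax → C; maximin → C (agree)

Row maxima: A=12, B=9, C=16
Best best-case = 16 → C.
Row minima: A=6, B=3, C=9
Best worst-case = 9 → C.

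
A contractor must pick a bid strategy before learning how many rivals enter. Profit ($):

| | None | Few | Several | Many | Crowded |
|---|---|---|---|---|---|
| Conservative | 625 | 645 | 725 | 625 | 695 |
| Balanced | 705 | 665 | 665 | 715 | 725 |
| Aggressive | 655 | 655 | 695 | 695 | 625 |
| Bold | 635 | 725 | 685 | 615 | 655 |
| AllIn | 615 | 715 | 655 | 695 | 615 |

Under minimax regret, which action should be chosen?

Column bests: None=705, Few=725, Several=725, Many=715, Crowded=725.
Conservative regrets: 80, 80, 0, 90, 30 → max 90
Balanced regrets: 0, 60, 60, 0, 0 → max 60
Aggressive regrets: 50, 70, 30, 20, 100 → max 100
Bold regrets: 70, 0, 40, 100, 70 → max 100
AllIn regrets: 90, 10, 70, 20, 110 → max 110
Smallest max regret = 60 → Balanced.

Balanced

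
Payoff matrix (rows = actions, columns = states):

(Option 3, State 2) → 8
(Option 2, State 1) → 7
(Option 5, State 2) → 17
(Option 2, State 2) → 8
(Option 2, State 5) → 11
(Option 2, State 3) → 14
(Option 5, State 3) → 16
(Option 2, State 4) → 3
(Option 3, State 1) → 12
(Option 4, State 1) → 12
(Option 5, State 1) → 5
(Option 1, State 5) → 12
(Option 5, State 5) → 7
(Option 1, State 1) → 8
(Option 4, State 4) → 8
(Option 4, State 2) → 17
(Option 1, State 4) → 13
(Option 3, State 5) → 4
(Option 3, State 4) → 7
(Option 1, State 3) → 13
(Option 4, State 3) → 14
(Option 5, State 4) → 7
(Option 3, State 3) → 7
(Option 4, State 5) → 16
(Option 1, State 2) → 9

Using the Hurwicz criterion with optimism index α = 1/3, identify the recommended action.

Option 4

Option 1: 1/3·13 + 2/3·8 = 29/3
Option 2: 1/3·14 + 2/3·3 = 20/3
Option 3: 1/3·12 + 2/3·4 = 20/3
Option 4: 1/3·17 + 2/3·8 = 11
Option 5: 1/3·17 + 2/3·5 = 9
Highest Hurwicz score = 11 → Option 4.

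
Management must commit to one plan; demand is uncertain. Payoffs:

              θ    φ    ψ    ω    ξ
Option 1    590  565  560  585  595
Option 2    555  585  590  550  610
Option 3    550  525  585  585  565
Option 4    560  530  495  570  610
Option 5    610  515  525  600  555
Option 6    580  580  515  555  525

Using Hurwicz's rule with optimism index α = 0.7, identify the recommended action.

Option 1: 0.7·595 + 0.3·560 = 584.5
Option 2: 0.7·610 + 0.3·550 = 592
Option 3: 0.7·585 + 0.3·525 = 567
Option 4: 0.7·610 + 0.3·495 = 575.5
Option 5: 0.7·610 + 0.3·515 = 581.5
Option 6: 0.7·580 + 0.3·515 = 560.5
Highest Hurwicz score = 592 → Option 2.

Option 2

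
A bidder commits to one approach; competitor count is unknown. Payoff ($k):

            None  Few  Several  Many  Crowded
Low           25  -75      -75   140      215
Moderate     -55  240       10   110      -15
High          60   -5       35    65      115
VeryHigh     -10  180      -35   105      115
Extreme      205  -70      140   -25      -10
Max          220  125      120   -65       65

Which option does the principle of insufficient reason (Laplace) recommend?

Row averages: Low=46, Moderate=58, High=54, VeryHigh=71, Extreme=48, Max=93
Highest average = 93 → Max.

Max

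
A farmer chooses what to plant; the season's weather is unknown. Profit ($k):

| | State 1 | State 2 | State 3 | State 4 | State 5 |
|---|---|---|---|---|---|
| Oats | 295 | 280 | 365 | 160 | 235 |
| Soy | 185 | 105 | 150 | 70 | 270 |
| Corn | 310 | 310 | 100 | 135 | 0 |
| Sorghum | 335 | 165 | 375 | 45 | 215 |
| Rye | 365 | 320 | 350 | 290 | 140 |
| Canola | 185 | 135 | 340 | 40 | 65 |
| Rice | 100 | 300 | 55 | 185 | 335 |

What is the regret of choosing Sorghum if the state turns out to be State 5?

120

Best payoff under State 5 is 335.
Regret = 335 − 215 = 120.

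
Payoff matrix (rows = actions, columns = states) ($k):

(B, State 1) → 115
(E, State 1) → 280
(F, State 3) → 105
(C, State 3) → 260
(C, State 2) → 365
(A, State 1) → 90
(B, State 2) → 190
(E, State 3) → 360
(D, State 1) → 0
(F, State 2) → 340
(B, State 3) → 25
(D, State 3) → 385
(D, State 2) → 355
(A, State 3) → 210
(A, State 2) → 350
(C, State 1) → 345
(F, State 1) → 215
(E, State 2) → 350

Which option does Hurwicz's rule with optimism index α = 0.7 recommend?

A: 0.7·350 + 0.3·90 = 272
B: 0.7·190 + 0.3·25 = 140.5
C: 0.7·365 + 0.3·260 = 333.5
D: 0.7·385 + 0.3·0 = 269.5
E: 0.7·360 + 0.3·280 = 336
F: 0.7·340 + 0.3·105 = 269.5
Highest Hurwicz score = 336 → E.

E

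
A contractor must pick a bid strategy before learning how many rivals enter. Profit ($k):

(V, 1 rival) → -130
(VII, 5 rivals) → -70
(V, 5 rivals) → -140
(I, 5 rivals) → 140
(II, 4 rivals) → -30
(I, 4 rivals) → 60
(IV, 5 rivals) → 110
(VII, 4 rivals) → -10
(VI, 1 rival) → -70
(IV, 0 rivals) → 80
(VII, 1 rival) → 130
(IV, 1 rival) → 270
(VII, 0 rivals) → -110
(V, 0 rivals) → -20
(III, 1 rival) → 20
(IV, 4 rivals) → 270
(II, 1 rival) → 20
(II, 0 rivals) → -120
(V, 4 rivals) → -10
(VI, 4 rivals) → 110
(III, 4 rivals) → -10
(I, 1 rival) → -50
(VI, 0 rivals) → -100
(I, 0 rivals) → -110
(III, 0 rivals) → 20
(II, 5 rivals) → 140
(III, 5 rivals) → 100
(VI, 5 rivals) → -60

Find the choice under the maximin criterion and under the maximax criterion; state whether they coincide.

Row minima: I=-110, II=-120, III=-10, IV=80, V=-140, VI=-100, VII=-110
Best worst-case = 80 → IV.
Row maxima: I=140, II=140, III=100, IV=270, V=-10, VI=110, VII=130
Best best-case = 270 → IV.

maximin → IV; maximax → IV (agree)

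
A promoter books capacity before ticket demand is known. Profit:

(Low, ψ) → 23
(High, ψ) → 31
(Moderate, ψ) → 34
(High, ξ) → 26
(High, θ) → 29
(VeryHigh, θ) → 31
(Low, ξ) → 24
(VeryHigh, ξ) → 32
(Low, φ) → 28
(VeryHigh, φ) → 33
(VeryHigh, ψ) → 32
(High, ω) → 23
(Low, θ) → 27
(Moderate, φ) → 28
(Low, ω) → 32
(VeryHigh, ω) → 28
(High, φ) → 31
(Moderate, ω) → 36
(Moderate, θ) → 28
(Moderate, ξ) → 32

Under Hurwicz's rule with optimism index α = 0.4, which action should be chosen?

Low: 0.4·32 + 0.6·23 = 26.6
Moderate: 0.4·36 + 0.6·28 = 31.2
High: 0.4·31 + 0.6·23 = 26.2
VeryHigh: 0.4·33 + 0.6·28 = 30
Highest Hurwicz score = 31.2 → Moderate.

Moderate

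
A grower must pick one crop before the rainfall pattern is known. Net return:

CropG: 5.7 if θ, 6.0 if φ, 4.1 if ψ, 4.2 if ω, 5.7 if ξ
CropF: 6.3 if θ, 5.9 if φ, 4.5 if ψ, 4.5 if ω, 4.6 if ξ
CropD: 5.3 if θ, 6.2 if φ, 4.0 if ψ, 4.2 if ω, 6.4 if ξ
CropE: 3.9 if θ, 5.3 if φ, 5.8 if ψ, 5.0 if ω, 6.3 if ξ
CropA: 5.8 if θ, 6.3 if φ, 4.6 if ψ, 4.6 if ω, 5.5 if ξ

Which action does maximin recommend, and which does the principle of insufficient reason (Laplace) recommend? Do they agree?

Row minima: CropG=4.1, CropF=4.5, CropD=4.0, CropE=3.9, CropA=4.6
Best worst-case = 4.6 → CropA.
Row averages: CropG=5.14, CropF=5.16, CropD=5.22, CropE=5.26, CropA=5.36
Highest average = 5.36 → CropA.

maximin → CropA; laplace → CropA (agree)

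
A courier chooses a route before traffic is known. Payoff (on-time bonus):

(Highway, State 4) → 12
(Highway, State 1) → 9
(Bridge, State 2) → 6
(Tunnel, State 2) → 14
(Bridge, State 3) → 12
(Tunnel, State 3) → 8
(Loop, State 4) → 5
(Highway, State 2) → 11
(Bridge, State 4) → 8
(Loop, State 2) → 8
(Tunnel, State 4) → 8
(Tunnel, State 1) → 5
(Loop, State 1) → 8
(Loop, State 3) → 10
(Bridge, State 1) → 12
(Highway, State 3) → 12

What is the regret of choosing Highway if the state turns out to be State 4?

0

Best payoff under State 4 is 12.
Regret = 12 − 12 = 0.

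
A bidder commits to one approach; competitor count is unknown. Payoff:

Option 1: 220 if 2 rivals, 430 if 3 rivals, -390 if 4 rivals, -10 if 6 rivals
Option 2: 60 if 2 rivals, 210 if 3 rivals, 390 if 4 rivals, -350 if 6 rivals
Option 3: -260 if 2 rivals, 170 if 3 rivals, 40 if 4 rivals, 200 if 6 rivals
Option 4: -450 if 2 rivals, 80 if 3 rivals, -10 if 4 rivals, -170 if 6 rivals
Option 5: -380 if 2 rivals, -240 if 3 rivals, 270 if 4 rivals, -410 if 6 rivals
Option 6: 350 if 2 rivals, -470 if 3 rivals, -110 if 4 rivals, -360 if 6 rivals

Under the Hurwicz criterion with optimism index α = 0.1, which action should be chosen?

Option 3

Option 1: 0.1·430 + 0.9·(-390) = -308
Option 2: 0.1·390 + 0.9·(-350) = -276
Option 3: 0.1·200 + 0.9·(-260) = -214
Option 4: 0.1·80 + 0.9·(-450) = -397
Option 5: 0.1·270 + 0.9·(-410) = -342
Option 6: 0.1·350 + 0.9·(-470) = -388
Highest Hurwicz score = -214 → Option 3.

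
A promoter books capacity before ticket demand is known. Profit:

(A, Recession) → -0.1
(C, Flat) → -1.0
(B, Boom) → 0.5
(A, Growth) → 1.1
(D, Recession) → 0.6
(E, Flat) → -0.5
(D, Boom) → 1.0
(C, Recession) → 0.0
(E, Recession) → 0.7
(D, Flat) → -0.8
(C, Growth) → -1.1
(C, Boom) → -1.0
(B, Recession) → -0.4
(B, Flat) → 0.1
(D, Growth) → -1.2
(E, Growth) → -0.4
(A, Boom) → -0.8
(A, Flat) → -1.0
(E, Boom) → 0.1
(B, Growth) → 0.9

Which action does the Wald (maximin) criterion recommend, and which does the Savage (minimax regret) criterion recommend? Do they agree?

Row minima: A=-1.0, B=-0.4, C=-1.1, D=-1.2, E=-0.5
Best worst-case = -0.4 → B.
Column bests: Recession=0.7, Flat=0.1, Growth=1.1, Boom=1.0.
A regrets: 0.8, 1.1, 0.0, 1.8 → max 1.8
B regrets: 1.1, 0.0, 0.2, 0.5 → max 1.1
C regrets: 0.7, 1.1, 2.2, 2.0 → max 2.2
D regrets: 0.1, 0.9, 2.3, 0.0 → max 2.3
E regrets: 0.0, 0.6, 1.5, 0.9 → max 1.5
Smallest max regret = 1.1 → B.

maximin → B; minimax regret → B (agree)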